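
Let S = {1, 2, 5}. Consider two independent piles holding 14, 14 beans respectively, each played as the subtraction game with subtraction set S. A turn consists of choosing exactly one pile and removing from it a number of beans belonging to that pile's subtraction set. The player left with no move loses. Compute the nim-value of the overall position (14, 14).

0

All piles use S = {1, 2, 5}:
G(0) = 0
G(1) = mex{0} = 1
G(2) = mex{1,0} = 2
G(3) = mex{2,1} = 0
G(4) = mex{0,2} = 1
G(5) = mex{1,0,0} = 2
G(6) = mex{2,1,1} = 0
G(7) = mex{0,2,2} = 1
G(8) = mex{1,0,0} = 2
G(9) = mex{2,1,1} = 0
G(10) = mex{0,2,2} = 1
G(11) = mex{1,0,0} = 2
G(12) = mex{2,1,1} = 0
G(13) = mex{0,2,2} = 1
G(14) = mex{1,0,0} = 2
Pile A: G(14) = 2.
Pile B: G(14) = 2.
Combined Grundy value = 2 ⊕ 2 = 0.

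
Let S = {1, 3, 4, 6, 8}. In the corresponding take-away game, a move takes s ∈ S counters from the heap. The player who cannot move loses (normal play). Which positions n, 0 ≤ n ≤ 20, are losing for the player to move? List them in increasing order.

0, 2, 7, 9, 14, 16

n :  0  1  2  3  4  5  6  7  8  9 10 11 12 13 14 15 16 17 18 19 20
G :  0  1  0  1  2  3  2  0  1  0  1  2  3  2  0  1  0  1  2  3  2
P-positions are exactly the n with G(n) = 0.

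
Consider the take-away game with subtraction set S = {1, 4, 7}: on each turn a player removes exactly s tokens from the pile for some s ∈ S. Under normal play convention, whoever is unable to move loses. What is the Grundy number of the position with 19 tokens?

n :  0  1  2  3  4  5  6  7  8  9 10 11 12 13 14 15 16 17 18 19
G :  0  1  0  1  2  0  1  2  0  1  0  1  2  0  1  2  0  1  0  1

1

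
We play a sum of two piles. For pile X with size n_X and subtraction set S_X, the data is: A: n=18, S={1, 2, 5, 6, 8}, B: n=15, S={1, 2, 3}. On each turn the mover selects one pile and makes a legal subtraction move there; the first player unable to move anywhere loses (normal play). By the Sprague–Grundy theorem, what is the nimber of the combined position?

2

Pile A, S = {1, 2, 5, 6, 8}:
G(0) = 0
G(1) = mex{0} = 1
G(2) = mex{1,0} = 2
G(3) = mex{2,1} = 0
G(4) = mex{0,2} = 1
G(5) = mex{1,0,0} = 2
G(6) = mex{2,1,1,0} = 3
G(7) = mex{3,2,2,1} = 0
G(8) = mex{0,3,0,2,0} = 1
G(9) = mex{1,0,1,0,1} = 2
G(10) = mex{2,1,2,1,2} = 0
G(11) = mex{0,2,3,2,0} = 1
G(12) = mex{1,0,0,3,1} = 2
G(13) = mex{2,1,1,0,2} = 3
G(14) = mex{3,2,2,1,3} = 0
G(15) = mex{0,3,0,2,0} = 1
G(16) = mex{1,0,1,0,1} = 2
G(17) = mex{2,1,2,1,2} = 0
G(18) = mex{0,2,3,2,0} = 1
G_A(18) = 1.
Pile B, S = {1, 2, 3}:
G(0) = 0
G(1) = mex{0} = 1
G(2) = mex{1,0} = 2
G(3) = mex{2,1,0} = 3
G(4) = mex{3,2,1} = 0
G(5) = mex{0,3,2} = 1
G(6) = mex{1,0,3} = 2
G(7) = mex{2,1,0} = 3
G(8) = mex{3,2,1} = 0
G(9) = mex{0,3,2} = 1
G(10) = mex{1,0,3} = 2
G(11) = mex{2,1,0} = 3
G(12) = mex{3,2,1} = 0
G(13) = mex{0,3,2} = 1
G(14) = mex{1,0,3} = 2
G(15) = mex{2,1,0} = 3
G_B(15) = 3.
Combined Grundy value = 1 ⊕ 3 = 2.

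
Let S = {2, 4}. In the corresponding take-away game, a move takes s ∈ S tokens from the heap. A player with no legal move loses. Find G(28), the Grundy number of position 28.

G(0) = 0
G(1) = mex{} = 0
G(2) = mex{0} = 1
G(3) = mex{0} = 1
G(4) = mex{1,0} = 2
G(5) = mex{1,0} = 2
G(6) = mex{2,1} = 0
G(7) = mex{2,1} = 0
G(8) = mex{0,2} = 1
G(9) = mex{0,2} = 1
G(10) = mex{1,0} = 2
G(11) = mex{1,0} = 2
G(12) = mex{2,1} = 0
G(13) = mex{2,1} = 0
G(14) = mex{0,2} = 1
G(15) = mex{0,2} = 1
G(16) = mex{1,0} = 2
G(17) = mex{1,0} = 2
G(18) = mex{2,1} = 0
G(19) = mex{2,1} = 0
G(20) = mex{0,2} = 1
G(21) = mex{0,2} = 1
G(22) = mex{1,0} = 2
G(23) = mex{1,0} = 2
G(24) = mex{2,1} = 0
G(25) = mex{2,1} = 0
G(26) = mex{0,2} = 1
G(27) = mex{0,2} = 1
G(28) = mex{1,0} = 2

2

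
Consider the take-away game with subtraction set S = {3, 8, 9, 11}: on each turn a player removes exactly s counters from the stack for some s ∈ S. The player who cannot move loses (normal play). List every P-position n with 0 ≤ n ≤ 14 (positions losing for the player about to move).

n :  0  1  2  3  4  5  6  7  8  9 10 11 12 13 14
G :  0  0  0  1  1  1  0  0  2  1  1  3  2  2  2
P-positions are exactly the n with G(n) = 0.

0, 1, 2, 6, 7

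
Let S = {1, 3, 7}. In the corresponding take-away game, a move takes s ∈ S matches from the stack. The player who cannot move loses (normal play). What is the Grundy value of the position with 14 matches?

0

n :  0  1  2  3  4  5  6  7  8  9 10 11 12 13 14
G :  0  1  0  1  0  1  0  1  0  1  0  1  0  1  0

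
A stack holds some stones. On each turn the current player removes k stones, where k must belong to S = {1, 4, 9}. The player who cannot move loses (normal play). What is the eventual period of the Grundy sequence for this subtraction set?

5

n :  0  1  2  3  4  5  6  7  8  9 10 11 12 13 14 15
G :  0  1  0  1  2  0  1  0  1  2  0  1  0  1  2  0
G(n+5) = G(n) holds for n = 0,…,8 (a full window of length max(S) = 9), so the sequence is purely periodic with period 5.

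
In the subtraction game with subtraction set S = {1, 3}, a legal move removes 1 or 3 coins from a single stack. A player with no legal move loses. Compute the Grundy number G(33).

1

G(0) = 0
G(1) = mex{0} = 1
G(2) = mex{1} = 0
G(3) = mex{0,0} = 1
G(4) = mex{1,1} = 0
G(5) = mex{0,0} = 1
G(6) = mex{1,1} = 0
G(7) = mex{0,0} = 1
G(8) = mex{1,1} = 0
G(9) = mex{0,0} = 1
G(10) = mex{1,1} = 0
G(11) = mex{0,0} = 1
G(12) = mex{1,1} = 0
G(13) = mex{0,0} = 1
G(14) = mex{1,1} = 0
G(15) = mex{0,0} = 1
G(16) = mex{1,1} = 0
G(17) = mex{0,0} = 1
G(18) = mex{1,1} = 0
G(19) = mex{0,0} = 1
G(20) = mex{1,1} = 0
G(21) = mex{0,0} = 1
G(22) = mex{1,1} = 0
G(23) = mex{0,0} = 1
G(24) = mex{1,1} = 0
G(25) = mex{0,0} = 1
G(26) = mex{1,1} = 0
G(27) = mex{0,0} = 1
G(28) = mex{1,1} = 0
G(29) = mex{0,0} = 1
G(30) = mex{1,1} = 0
G(31) = mex{0,0} = 1
G(32) = mex{1,1} = 0
G(33) = mex{0,0} = 1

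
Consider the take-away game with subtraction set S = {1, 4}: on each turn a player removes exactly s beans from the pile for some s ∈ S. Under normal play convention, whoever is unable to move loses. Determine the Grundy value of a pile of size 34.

2

G(0) = 0
G(1) = mex{0} = 1
G(2) = mex{1} = 0
G(3) = mex{0} = 1
G(4) = mex{1,0} = 2
G(5) = mex{2,1} = 0
G(6) = mex{0,0} = 1
G(7) = mex{1,1} = 0
G(8) = mex{0,2} = 1
G(9) = mex{1,0} = 2
G(10) = mex{2,1} = 0
G(11) = mex{0,0} = 1
G(12) = mex{1,1} = 0
G(13) = mex{0,2} = 1
G(14) = mex{1,0} = 2
G(15) = mex{2,1} = 0
G(16) = mex{0,0} = 1
G(17) = mex{1,1} = 0
G(18) = mex{0,2} = 1
G(19) = mex{1,0} = 2
G(20) = mex{2,1} = 0
G(21) = mex{0,0} = 1
G(22) = mex{1,1} = 0
G(23) = mex{0,2} = 1
G(24) = mex{1,0} = 2
G(25) = mex{2,1} = 0
G(26) = mex{0,0} = 1
G(27) = mex{1,1} = 0
G(28) = mex{0,2} = 1
G(29) = mex{1,0} = 2
G(30) = mex{2,1} = 0
G(31) = mex{0,0} = 1
G(32) = mex{1,1} = 0
G(33) = mex{0,2} = 1
G(34) = mex{1,0} = 2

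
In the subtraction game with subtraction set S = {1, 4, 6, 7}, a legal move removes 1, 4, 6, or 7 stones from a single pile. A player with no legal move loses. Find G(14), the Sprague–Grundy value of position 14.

n :  0  1  2  3  4  5  6  7  8  9 10 11 12 13 14
G :  0  1  0  1  2  0  1  2  3  2  0  1  2  0  1

1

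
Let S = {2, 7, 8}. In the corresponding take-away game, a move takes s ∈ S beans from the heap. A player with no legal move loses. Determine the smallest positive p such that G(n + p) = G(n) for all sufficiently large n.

5

G(0) = 0
G(1) = mex{} = 0
G(2) = mex{0} = 1
G(3) = mex{0} = 1
G(4) = mex{1} = 0
G(5) = mex{1} = 0
G(6) = mex{0} = 1
G(7) = mex{0,0} = 1
G(8) = mex{1,0,0} = 2
G(9) = mex{1,1,0} = 2
G(10) = mex{2,1,1} = 0
G(11) = mex{2,0,1} = 3
G(12) = mex{0,0,0} = 1
G(13) = mex{3,1,0} = 2
G(14) = mex{1,1,1} = 0
G(15) = mex{2,2,1} = 0
G(16) = mex{0,2,2} = 1
G(17) = mex{0,0,2} = 1
G(18) = mex{1,3,0} = 2
G(19) = mex{1,1,3} = 0
G(20) = mex{2,2,1} = 0
G(21) = mex{0,0,2} = 1
G(22) = mex{0,0,0} = 1
G(23) = mex{1,1,0} = 2
G(24) = mex{1,1,1} = 0
G(25) = mex{2,2,1} = 0
G(26) = mex{0,0,2} = 1
From n = 12 onward G(n+5) = G(n); since this holds over max(S) = 8 consecutive positions the period is 5 (pre-period 12).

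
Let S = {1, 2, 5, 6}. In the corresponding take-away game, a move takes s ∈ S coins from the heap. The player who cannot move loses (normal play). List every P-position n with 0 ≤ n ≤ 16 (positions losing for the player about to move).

0, 3, 7, 10, 14

n :  0  1  2  3  4  5  6  7  8  9 10 11 12 13 14 15 16
G :  0  1  2  0  1  2  3  0  1  2  0  1  2  3  0  1  2
P-positions are exactly the n with G(n) = 0.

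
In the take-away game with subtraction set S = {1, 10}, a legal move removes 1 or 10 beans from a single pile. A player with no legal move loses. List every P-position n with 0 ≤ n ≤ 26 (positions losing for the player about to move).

0, 2, 4, 6, 8, 11, 13, 15, 17, 19, 22, 24, 26

G(0) = 0
G(1) = mex{0} = 1
G(2) = mex{1} = 0
G(3) = mex{0} = 1
G(4) = mex{1} = 0
G(5) = mex{0} = 1
G(6) = mex{1} = 0
G(7) = mex{0} = 1
G(8) = mex{1} = 0
G(9) = mex{0} = 1
G(10) = mex{1,0} = 2
G(11) = mex{2,1} = 0
G(12) = mex{0,0} = 1
G(13) = mex{1,1} = 0
G(14) = mex{0,0} = 1
G(15) = mex{1,1} = 0
G(16) = mex{0,0} = 1
G(17) = mex{1,1} = 0
G(18) = mex{0,0} = 1
G(19) = mex{1,1} = 0
G(20) = mex{0,2} = 1
G(21) = mex{1,0} = 2
G(22) = mex{2,1} = 0
G(23) = mex{0,0} = 1
G(24) = mex{1,1} = 0
G(25) = mex{0,0} = 1
G(26) = mex{1,1} = 0
P-positions are exactly the n with G(n) = 0.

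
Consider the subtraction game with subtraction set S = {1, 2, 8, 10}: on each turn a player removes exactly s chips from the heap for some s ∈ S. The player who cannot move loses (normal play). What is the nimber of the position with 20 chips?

2

G(0) = 0
G(1) = mex{0} = 1
G(2) = mex{1,0} = 2
G(3) = mex{2,1} = 0
G(4) = mex{0,2} = 1
G(5) = mex{1,0} = 2
G(6) = mex{2,1} = 0
G(7) = mex{0,2} = 1
G(8) = mex{1,0,0} = 2
G(9) = mex{2,1,1} = 0
G(10) = mex{0,2,2,0} = 1
G(11) = mex{1,0,0,1} = 2
G(12) = mex{2,1,1,2} = 0
G(13) = mex{0,2,2,0} = 1
G(14) = mex{1,0,0,1} = 2
G(15) = mex{2,1,1,2} = 0
G(16) = mex{0,2,2,0} = 1
G(17) = mex{1,0,0,1} = 2
G(18) = mex{2,1,1,2} = 0
G(19) = mex{0,2,2,0} = 1
G(20) = mex{1,0,0,1} = 2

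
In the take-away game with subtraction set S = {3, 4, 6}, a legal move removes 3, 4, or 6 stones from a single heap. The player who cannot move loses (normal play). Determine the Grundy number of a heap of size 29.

G(0) = 0
G(1) = mex{} = 0
G(2) = mex{} = 0
G(3) = mex{0} = 1
G(4) = mex{0,0} = 1
G(5) = mex{0,0} = 1
G(6) = mex{1,0,0} = 2
G(7) = mex{1,1,0} = 2
G(8) = mex{1,1,0} = 2
G(9) = mex{2,1,1} = 0
G(10) = mex{2,2,1} = 0
G(11) = mex{2,2,1} = 0
G(12) = mex{0,2,2} = 1
G(13) = mex{0,0,2} = 1
G(14) = mex{0,0,2} = 1
G(15) = mex{1,0,0} = 2
G(16) = mex{1,1,0} = 2
G(17) = mex{1,1,0} = 2
G(18) = mex{2,1,1} = 0
G(19) = mex{2,2,1} = 0
G(20) = mex{2,2,1} = 0
G(21) = mex{0,2,2} = 1
G(22) = mex{0,0,2} = 1
G(23) = mex{0,0,2} = 1
G(24) = mex{1,0,0} = 2
G(25) = mex{1,1,0} = 2
G(26) = mex{1,1,0} = 2
G(27) = mex{2,1,1} = 0
G(28) = mex{2,2,1} = 0
G(29) = mex{2,2,1} = 0

0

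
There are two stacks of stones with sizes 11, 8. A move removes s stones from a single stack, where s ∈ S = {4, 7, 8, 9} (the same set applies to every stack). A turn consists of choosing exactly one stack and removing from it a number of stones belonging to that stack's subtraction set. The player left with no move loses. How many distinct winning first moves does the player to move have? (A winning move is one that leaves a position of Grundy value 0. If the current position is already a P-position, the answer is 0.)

0

All stacks use S = {4, 7, 8, 9}:
G(0) = 0
G(1) = mex{} = 0
G(2) = mex{} = 0
G(3) = mex{} = 0
G(4) = mex{0} = 1
G(5) = mex{0} = 1
G(6) = mex{0} = 1
G(7) = mex{0,0} = 1
G(8) = mex{1,0,0} = 2
G(9) = mex{1,0,0,0} = 2
G(10) = mex{1,0,0,0} = 2
G(11) = mex{1,1,0,0} = 2
Stack A: G(11) = 2.
Stack B: G(8) = 2.
Combined Grundy value = 2 ⊕ 2 = 0.
A winning move leaves total XOR = 0, i.e. changes one component's Grundy value g to g ⊕ X where X is the current total.
Stack A: target g' = 2⊕0 = 2, but every legal move changes the Grundy value (mex property), so 0 moves.
Stack B: target g' = 2⊕0 = 2, but every legal move changes the Grundy value (mex property), so 0 moves.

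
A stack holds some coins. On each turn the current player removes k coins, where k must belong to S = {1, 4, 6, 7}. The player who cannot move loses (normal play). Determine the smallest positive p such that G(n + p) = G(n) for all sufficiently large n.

G(0) = 0
G(1) = mex{0} = 1
G(2) = mex{1} = 0
G(3) = mex{0} = 1
G(4) = mex{1,0} = 2
G(5) = mex{2,1} = 0
G(6) = mex{0,0,0} = 1
G(7) = mex{1,1,1,0} = 2
G(8) = mex{2,2,0,1} = 3
G(9) = mex{3,0,1,0} = 2
G(10) = mex{2,1,2,1} = 0
G(11) = mex{0,2,0,2} = 1
G(12) = mex{1,3,1,0} = 2
G(13) = mex{2,2,2,1} = 0
G(14) = mex{0,0,3,2} = 1
G(15) = mex{1,1,2,3} = 0
G(16) = mex{0,2,0,2} = 1
G(17) = mex{1,0,1,0} = 2
G(18) = mex{2,1,2,1} = 0
G(19) = mex{0,0,0,2} = 1
G(20) = mex{1,1,1,0} = 2
G(21) = mex{2,2,0,1} = 3
G(22) = mex{3,0,1,0} = 2
G(23) = mex{2,1,2,1} = 0
G(24) = mex{0,2,0,2} = 1
G(25) = mex{1,3,1,0} = 2
G(26) = mex{2,2,2,1} = 0
G(27) = mex{0,0,3,2} = 1
G(n+13) = G(n) holds for n = 0,…,6 (a full window of length max(S) = 7), so the sequence is purely periodic with period 13.

13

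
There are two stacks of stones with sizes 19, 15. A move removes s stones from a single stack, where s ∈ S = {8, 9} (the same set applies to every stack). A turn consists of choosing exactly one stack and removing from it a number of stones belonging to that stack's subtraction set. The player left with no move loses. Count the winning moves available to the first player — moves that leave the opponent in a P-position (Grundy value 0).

4

All stacks use S = {8, 9}:
n :  0  1  2  3  4  5  6  7  8  9 10 11 12 13 14 15 16 17 18 19
G :  0  0  0  0  0  0  0  0  1  1  1  1  1  1  1  1  2  0  0  0
Stack A: G(19) = 0.
Stack B: G(15) = 1.
Combined Grundy value = 0 ⊕ 1 = 1.
A winning move leaves total XOR = 0, i.e. changes one component's Grundy value g to g ⊕ X where X is the current total.
Stack A: need g' = 0⊕1 = 1. Options: 19−8→G=1, 19−9→G=1. Hits: 2.
Stack B: need g' = 1⊕1 = 0. Options: 15−8→G=0, 15−9→G=0. Hits: 2.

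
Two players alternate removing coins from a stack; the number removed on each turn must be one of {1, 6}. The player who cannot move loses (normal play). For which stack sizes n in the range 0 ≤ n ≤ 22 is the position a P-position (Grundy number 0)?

0, 2, 4, 7, 9, 11, 14, 16, 18, 21

G(0) = 0
G(1) = mex{0} = 1
G(2) = mex{1} = 0
G(3) = mex{0} = 1
G(4) = mex{1} = 0
G(5) = mex{0} = 1
G(6) = mex{1,0} = 2
G(7) = mex{2,1} = 0
G(8) = mex{0,0} = 1
G(9) = mex{1,1} = 0
G(10) = mex{0,0} = 1
G(11) = mex{1,1} = 0
G(12) = mex{0,2} = 1
G(13) = mex{1,0} = 2
G(14) = mex{2,1} = 0
G(15) = mex{0,0} = 1
G(16) = mex{1,1} = 0
G(17) = mex{0,0} = 1
G(18) = mex{1,1} = 0
G(19) = mex{0,2} = 1
G(20) = mex{1,0} = 2
G(21) = mex{2,1} = 0
G(22) = mex{0,0} = 1
P-positions are exactly the n with G(n) = 0.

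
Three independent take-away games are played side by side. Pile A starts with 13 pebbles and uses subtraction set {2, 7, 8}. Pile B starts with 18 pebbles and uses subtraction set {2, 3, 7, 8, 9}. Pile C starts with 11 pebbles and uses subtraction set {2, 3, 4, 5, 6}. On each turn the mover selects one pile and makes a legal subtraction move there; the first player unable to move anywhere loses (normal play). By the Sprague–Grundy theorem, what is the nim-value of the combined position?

2

Pile A, S = {2, 7, 8}:
n :  0  1  2  3  4  5  6  7  8  9 10 11 12 13
G :  0  0  1  1  0  0  1  1  2  2  0  3  1  2
G_A(13) = 2.
Pile B, S = {2, 3, 7, 8, 9}:
G(0) = 0
G(1) = mex{} = 0
G(2) = mex{0} = 1
G(3) = mex{0,0} = 1
G(4) = mex{1,0} = 2
G(5) = mex{1,1} = 0
G(6) = mex{2,1} = 0
G(7) = mex{0,2,0} = 1
G(8) = mex{0,0,0,0} = 1
G(9) = mex{1,0,1,0,0} = 2
G(10) = mex{1,1,1,1,0} = 2
G(11) = mex{2,1,2,1,1} = 0
G(12) = mex{2,2,0,2,1} = 3
G(13) = mex{0,2,0,0,2} = 1
G(14) = mex{3,0,1,0,0} = 2
G(15) = mex{1,3,1,1,0} = 2
G(16) = mex{2,1,2,1,1} = 0
G(17) = mex{2,2,2,2,1} = 0
G(18) = mex{0,2,0,2,2} = 1
G_B(18) = 1.
Pile C, S = {2, 3, 4, 5, 6}:
G(0) = 0
G(1) = mex{} = 0
G(2) = mex{0} = 1
G(3) = mex{0,0} = 1
G(4) = mex{1,0,0} = 2
G(5) = mex{1,1,0,0} = 2
G(6) = mex{2,1,1,0,0} = 3
G(7) = mex{2,2,1,1,0} = 3
G(8) = mex{3,2,2,1,1} = 0
G(9) = mex{3,3,2,2,1} = 0
G(10) = mex{0,3,3,2,2} = 1
G(11) = mex{0,0,3,3,2} = 1
G_C(11) = 1.
Combined Grundy value = 2 ⊕ 1 ⊕ 1 = 2.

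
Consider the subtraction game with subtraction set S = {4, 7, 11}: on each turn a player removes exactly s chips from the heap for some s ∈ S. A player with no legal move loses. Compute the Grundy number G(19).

1

n :  0  1  2  3  4  5  6  7  8  9 10 11 12 13 14 15 16 17 18 19
G :  0  0  0  0  1  1  1  1  2  2  2  2  3  3  3  0  0  0  0  1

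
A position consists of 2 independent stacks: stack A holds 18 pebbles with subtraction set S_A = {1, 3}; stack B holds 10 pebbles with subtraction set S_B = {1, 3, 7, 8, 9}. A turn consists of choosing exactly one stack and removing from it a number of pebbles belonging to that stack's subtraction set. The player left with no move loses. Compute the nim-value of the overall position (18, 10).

2

Stack A, S = {1, 3}:
G(0) = 0
G(1) = mex{0} = 1
G(2) = mex{1} = 0
G(3) = mex{0,0} = 1
G(4) = mex{1,1} = 0
G(5) = mex{0,0} = 1
G(6) = mex{1,1} = 0
G(7) = mex{0,0} = 1
G(8) = mex{1,1} = 0
G(9) = mex{0,0} = 1
G(10) = mex{1,1} = 0
G(11) = mex{0,0} = 1
G(12) = mex{1,1} = 0
G(13) = mex{0,0} = 1
G(14) = mex{1,1} = 0
G(15) = mex{0,0} = 1
G(16) = mex{1,1} = 0
G(17) = mex{0,0} = 1
G(18) = mex{1,1} = 0
G_A(18) = 0.
Stack B, S = {1, 3, 7, 8, 9}:
G(0) = 0
G(1) = mex{0} = 1
G(2) = mex{1} = 0
G(3) = mex{0,0} = 1
G(4) = mex{1,1} = 0
G(5) = mex{0,0} = 1
G(6) = mex{1,1} = 0
G(7) = mex{0,0,0} = 1
G(8) = mex{1,1,1,0} = 2
G(9) = mex{2,0,0,1,0} = 3
G(10) = mex{3,1,1,0,1} = 2
G_B(10) = 2.
Combined Grundy value = 0 ⊕ 2 = 2.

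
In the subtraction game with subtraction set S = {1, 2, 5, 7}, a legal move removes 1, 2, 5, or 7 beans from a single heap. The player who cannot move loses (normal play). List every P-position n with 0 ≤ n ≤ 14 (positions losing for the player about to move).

0, 3, 6, 9, 12

n :  0  1  2  3  4  5  6  7  8  9 10 11 12 13 14
G :  0  1  2  0  1  2  0  1  2  0  1  2  0  1  2
P-positions are exactly the n with G(n) = 0.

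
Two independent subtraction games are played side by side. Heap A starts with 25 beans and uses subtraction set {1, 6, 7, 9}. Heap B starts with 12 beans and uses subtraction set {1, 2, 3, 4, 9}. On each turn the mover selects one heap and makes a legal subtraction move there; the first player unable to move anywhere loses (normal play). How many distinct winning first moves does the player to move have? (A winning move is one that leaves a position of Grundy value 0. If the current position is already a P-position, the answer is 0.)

Heap A, S = {1, 6, 7, 9}:
n :  0  1  2  3  4  5  6  7  8  9 10 11 12 13 14 15 16 17 18 19 20 21 22 23 24 25
G :  0  1  0  1  0  1  2  3  2  3  2  3  0  1  0  1  0  1  2  3  2  3  2  3  0  1
G_A(25) = 1.
Heap B, S = {1, 2, 3, 4, 9}:
G(0) = 0
G(1) = mex{0} = 1
G(2) = mex{1,0} = 2
G(3) = mex{2,1,0} = 3
G(4) = mex{3,2,1,0} = 4
G(5) = mex{4,3,2,1} = 0
G(6) = mex{0,4,3,2} = 1
G(7) = mex{1,0,4,3} = 2
G(8) = mex{2,1,0,4} = 3
G(9) = mex{3,2,1,0,0} = 4
G(10) = mex{4,3,2,1,1} = 0
G(11) = mex{0,4,3,2,2} = 1
G(12) = mex{1,0,4,3,3} = 2
G_B(12) = 2.
Combined Grundy value = 1 ⊕ 2 = 3.
A winning move leaves total XOR = 0, i.e. changes one component's Grundy value g to g ⊕ X where X is the current total.
Heap A: need g' = 1⊕3 = 2. Options: 25−1→G=0, 25−6→G=3, 25−7→G=2, 25−9→G=0. Hits: 1.
Heap B: need g' = 2⊕3 = 1. Options: 12−1→G=1, 12−2→G=0, 12−3→G=4, 12−4→G=3, 12−9→G=3. Hits: 1.

2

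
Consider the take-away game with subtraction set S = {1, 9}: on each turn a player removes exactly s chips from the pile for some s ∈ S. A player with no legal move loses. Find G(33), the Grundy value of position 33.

G(0) = 0
G(1) = mex{0} = 1
G(2) = mex{1} = 0
G(3) = mex{0} = 1
G(4) = mex{1} = 0
G(5) = mex{0} = 1
G(6) = mex{1} = 0
G(7) = mex{0} = 1
G(8) = mex{1} = 0
G(9) = mex{0,0} = 1
G(10) = mex{1,1} = 0
G(11) = mex{0,0} = 1
G(12) = mex{1,1} = 0
G(13) = mex{0,0} = 1
G(14) = mex{1,1} = 0
G(15) = mex{0,0} = 1
G(16) = mex{1,1} = 0
G(17) = mex{0,0} = 1
G(18) = mex{1,1} = 0
G(19) = mex{0,0} = 1
G(20) = mex{1,1} = 0
G(21) = mex{0,0} = 1
G(22) = mex{1,1} = 0
G(23) = mex{0,0} = 1
G(24) = mex{1,1} = 0
G(25) = mex{0,0} = 1
G(26) = mex{1,1} = 0
G(27) = mex{0,0} = 1
G(28) = mex{1,1} = 0
G(29) = mex{0,0} = 1
G(30) = mex{1,1} = 0
G(31) = mex{0,0} = 1
G(32) = mex{1,1} = 0
G(33) = mex{0,0} = 1

1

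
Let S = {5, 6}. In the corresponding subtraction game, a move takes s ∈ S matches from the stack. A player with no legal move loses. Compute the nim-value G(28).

1

n :  0  1  2  3  4  5  6  7  8  9 10 11 12 13 14 15 16 17 18 19 20 21 22 23 24 25 26 27 28
G :  0  0  0  0  0  1  1  1  1  1  2  0  0  0  0  0  1  1  1  1  1  2  0  0  0  0  0  1  1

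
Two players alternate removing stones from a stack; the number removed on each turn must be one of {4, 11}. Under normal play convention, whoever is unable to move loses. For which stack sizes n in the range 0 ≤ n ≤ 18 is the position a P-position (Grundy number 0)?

G(0) = 0
G(1) = mex{} = 0
G(2) = mex{} = 0
G(3) = mex{} = 0
G(4) = mex{0} = 1
G(5) = mex{0} = 1
G(6) = mex{0} = 1
G(7) = mex{0} = 1
G(8) = mex{1} = 0
G(9) = mex{1} = 0
G(10) = mex{1} = 0
G(11) = mex{1,0} = 2
G(12) = mex{0,0} = 1
G(13) = mex{0,0} = 1
G(14) = mex{0,0} = 1
G(15) = mex{2,1} = 0
G(16) = mex{1,1} = 0
G(17) = mex{1,1} = 0
G(18) = mex{1,1} = 0
P-positions are exactly the n with G(n) = 0.

0, 1, 2, 3, 8, 9, 10, 15, 16, 17, 18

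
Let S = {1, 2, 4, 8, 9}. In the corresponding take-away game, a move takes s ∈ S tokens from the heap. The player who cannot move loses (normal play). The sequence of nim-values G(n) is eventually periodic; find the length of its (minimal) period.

n :  0  1  2  3  4  5  6  7  8  9 10 11 12 13 14 15 16 17 18 19 20 21 22 23 24 25 26 27
G :  0  1  2  0  1  2  0  1  2  3  4  5  3  0  1  2  0  1  2  0  1  2  3  4  5  3  0  1
G(n+13) = G(n) holds for n = 0,…,8 (a full window of length max(S) = 9), so the sequence is purely periodic with period 13.

13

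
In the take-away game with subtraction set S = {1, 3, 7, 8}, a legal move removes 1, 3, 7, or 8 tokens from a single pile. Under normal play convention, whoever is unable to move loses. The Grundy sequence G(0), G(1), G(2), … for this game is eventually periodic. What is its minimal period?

15

G(0) = 0
G(1) = mex{0} = 1
G(2) = mex{1} = 0
G(3) = mex{0,0} = 1
G(4) = mex{1,1} = 0
G(5) = mex{0,0} = 1
G(6) = mex{1,1} = 0
G(7) = mex{0,0,0} = 1
G(8) = mex{1,1,1,0} = 2
G(9) = mex{2,0,0,1} = 3
G(10) = mex{3,1,1,0} = 2
G(11) = mex{2,2,0,1} = 3
G(12) = mex{3,3,1,0} = 2
G(13) = mex{2,2,0,1} = 3
G(14) = mex{3,3,1,0} = 2
G(15) = mex{2,2,2,1} = 0
G(16) = mex{0,3,3,2} = 1
G(17) = mex{1,2,2,3} = 0
G(18) = mex{0,0,3,2} = 1
G(19) = mex{1,1,2,3} = 0
G(20) = mex{0,0,3,2} = 1
G(21) = mex{1,1,2,3} = 0
G(22) = mex{0,0,0,2} = 1
G(23) = mex{1,1,1,0} = 2
G(24) = mex{2,0,0,1} = 3
G(25) = mex{3,1,1,0} = 2
G(26) = mex{2,2,0,1} = 3
G(27) = mex{3,3,1,0} = 2
G(28) = mex{2,2,0,1} = 3
G(29) = mex{3,3,1,0} = 2
G(30) = mex{2,2,2,1} = 0
G(31) = mex{0,3,3,2} = 1
G(n+15) = G(n) holds for n = 0,…,7 (a full window of length max(S) = 8), so the sequence is purely periodic with period 15.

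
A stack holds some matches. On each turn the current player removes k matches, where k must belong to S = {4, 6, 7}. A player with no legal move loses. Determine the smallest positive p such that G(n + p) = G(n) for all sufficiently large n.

11

n :  0  1  2  3  4  5  6  7  8  9 10 11 12 13 14 15 16 17 18 19 20 21 22 23
G :  0  0  0  0  1  1  1  1  2  2  2  0  0  0  0  1  1  1  1  2  2  2  0  0
G(n+11) = G(n) holds for n = 0,…,6 (a full window of length max(S) = 7), so the sequence is purely periodic with period 11.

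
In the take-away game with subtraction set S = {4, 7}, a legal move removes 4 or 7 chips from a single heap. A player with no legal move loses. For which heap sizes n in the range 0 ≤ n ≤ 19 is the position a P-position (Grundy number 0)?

G(0) = 0
G(1) = mex{} = 0
G(2) = mex{} = 0
G(3) = mex{} = 0
G(4) = mex{0} = 1
G(5) = mex{0} = 1
G(6) = mex{0} = 1
G(7) = mex{0,0} = 1
G(8) = mex{1,0} = 2
G(9) = mex{1,0} = 2
G(10) = mex{1,0} = 2
G(11) = mex{1,1} = 0
G(12) = mex{2,1} = 0
G(13) = mex{2,1} = 0
G(14) = mex{2,1} = 0
G(15) = mex{0,2} = 1
G(16) = mex{0,2} = 1
G(17) = mex{0,2} = 1
G(18) = mex{0,0} = 1
G(19) = mex{1,0} = 2
P-positions are exactly the n with G(n) = 0.

0, 1, 2, 3, 11, 12, 13, 14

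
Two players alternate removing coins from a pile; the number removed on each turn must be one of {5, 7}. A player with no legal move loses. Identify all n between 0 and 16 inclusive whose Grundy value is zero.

0, 1, 2, 3, 4, 12, 13, 14, 15, 16

n :  0  1  2  3  4  5  6  7  8  9 10 11 12 13 14 15 16
G :  0  0  0  0  0  1  1  1  1  1  2  2  0  0  0  0  0
P-positions are exactly the n with G(n) = 0.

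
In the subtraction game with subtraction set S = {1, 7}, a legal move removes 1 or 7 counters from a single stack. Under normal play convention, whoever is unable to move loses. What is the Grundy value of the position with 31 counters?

1

n :  0  1  2  3  4  5  6  7  8  9 10 11 12 13 14 15 16 17 18 19 20 21 22 23 24 25 26 27 28 29 30 31
G :  0  1  0  1  0  1  0  1  0  1  0  1  0  1  0  1  0  1  0  1  0  1  0  1  0  1  0  1  0  1  0  1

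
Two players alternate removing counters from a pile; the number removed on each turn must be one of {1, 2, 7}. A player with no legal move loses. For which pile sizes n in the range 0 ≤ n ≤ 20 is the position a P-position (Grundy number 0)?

0, 3, 6, 9, 12, 15, 18

G(0) = 0
G(1) = mex{0} = 1
G(2) = mex{1,0} = 2
G(3) = mex{2,1} = 0
G(4) = mex{0,2} = 1
G(5) = mex{1,0} = 2
G(6) = mex{2,1} = 0
G(7) = mex{0,2,0} = 1
G(8) = mex{1,0,1} = 2
G(9) = mex{2,1,2} = 0
G(10) = mex{0,2,0} = 1
G(11) = mex{1,0,1} = 2
G(12) = mex{2,1,2} = 0
G(13) = mex{0,2,0} = 1
G(14) = mex{1,0,1} = 2
G(15) = mex{2,1,2} = 0
G(16) = mex{0,2,0} = 1
G(17) = mex{1,0,1} = 2
G(18) = mex{2,1,2} = 0
G(19) = mex{0,2,0} = 1
G(20) = mex{1,0,1} = 2
P-positions are exactly the n with G(n) = 0.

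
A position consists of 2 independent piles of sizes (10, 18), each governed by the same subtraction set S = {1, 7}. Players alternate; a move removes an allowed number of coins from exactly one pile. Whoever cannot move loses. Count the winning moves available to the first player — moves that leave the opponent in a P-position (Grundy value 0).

All piles use S = {1, 7}:
n :  0  1  2  3  4  5  6  7  8  9 10 11 12 13 14 15 16 17 18
G :  0  1  0  1  0  1  0  1  0  1  0  1  0  1  0  1  0  1  0
Pile A: G(10) = 0.
Pile B: G(18) = 0.
Combined Grundy value = 0 ⊕ 0 = 0.
A winning move leaves total XOR = 0, i.e. changes one component's Grundy value g to g ⊕ X where X is the current total.
Pile A: target g' = 0⊕0 = 0, but every legal move changes the Grundy value (mex property), so 0 moves.
Pile B: target g' = 0⊕0 = 0, but every legal move changes the Grundy value (mex property), so 0 moves.

0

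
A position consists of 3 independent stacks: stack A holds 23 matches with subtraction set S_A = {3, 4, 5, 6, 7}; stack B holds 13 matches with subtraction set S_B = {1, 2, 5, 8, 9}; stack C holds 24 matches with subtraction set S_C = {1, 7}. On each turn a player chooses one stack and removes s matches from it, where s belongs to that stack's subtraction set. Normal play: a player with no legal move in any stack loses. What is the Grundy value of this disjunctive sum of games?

Stack A, S = {3, 4, 5, 6, 7}:
G(0) = 0
G(1) = mex{} = 0
G(2) = mex{} = 0
G(3) = mex{0} = 1
G(4) = mex{0,0} = 1
G(5) = mex{0,0,0} = 1
G(6) = mex{1,0,0,0} = 2
G(7) = mex{1,1,0,0,0} = 2
G(8) = mex{1,1,1,0,0} = 2
G(9) = mex{2,1,1,1,0} = 3
G(10) = mex{2,2,1,1,1} = 0
G(11) = mex{2,2,2,1,1} = 0
G(12) = mex{3,2,2,2,1} = 0
G(13) = mex{0,3,2,2,2} = 1
G(14) = mex{0,0,3,2,2} = 1
G(15) = mex{0,0,0,3,2} = 1
G(16) = mex{1,0,0,0,3} = 2
G(17) = mex{1,1,0,0,0} = 2
G(18) = mex{1,1,1,0,0} = 2
G(19) = mex{2,1,1,1,0} = 3
G(20) = mex{2,2,1,1,1} = 0
G(21) = mex{2,2,2,1,1} = 0
G(22) = mex{3,2,2,2,1} = 0
G(23) = mex{0,3,2,2,2} = 1
G_A(23) = 1.
Stack B, S = {1, 2, 5, 8, 9}:
n :  0  1  2  3  4  5  6  7  8  9 10 11 12 13
G :  0  1  2  0  1  2  0  1  2  3  0  1  2  0
G_B(13) = 0.
Stack C, S = {1, 7}:
G(0) = 0
G(1) = mex{0} = 1
G(2) = mex{1} = 0
G(3) = mex{0} = 1
G(4) = mex{1} = 0
G(5) = mex{0} = 1
G(6) = mex{1} = 0
G(7) = mex{0,0} = 1
G(8) = mex{1,1} = 0
G(9) = mex{0,0} = 1
G(10) = mex{1,1} = 0
G(11) = mex{0,0} = 1
G(12) = mex{1,1} = 0
G(13) = mex{0,0} = 1
G(14) = mex{1,1} = 0
G(15) = mex{0,0} = 1
G(16) = mex{1,1} = 0
G(17) = mex{0,0} = 1
G(18) = mex{1,1} = 0
G(19) = mex{0,0} = 1
G(20) = mex{1,1} = 0
G(21) = mex{0,0} = 1
G(22) = mex{1,1} = 0
G(23) = mex{0,0} = 1
G(24) = mex{1,1} = 0
G_C(24) = 0.
Combined Grundy value = 1 ⊕ 0 ⊕ 0 = 1.

1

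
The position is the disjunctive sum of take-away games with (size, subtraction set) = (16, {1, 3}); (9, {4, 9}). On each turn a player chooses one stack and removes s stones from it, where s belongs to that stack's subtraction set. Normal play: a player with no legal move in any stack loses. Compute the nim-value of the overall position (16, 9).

Stack A, S = {1, 3}:
G(0) = 0
G(1) = mex{0} = 1
G(2) = mex{1} = 0
G(3) = mex{0,0} = 1
G(4) = mex{1,1} = 0
G(5) = mex{0,0} = 1
G(6) = mex{1,1} = 0
G(7) = mex{0,0} = 1
G(8) = mex{1,1} = 0
G(9) = mex{0,0} = 1
G(10) = mex{1,1} = 0
G(11) = mex{0,0} = 1
G(12) = mex{1,1} = 0
G(13) = mex{0,0} = 1
G(14) = mex{1,1} = 0
G(15) = mex{0,0} = 1
G(16) = mex{1,1} = 0
G_A(16) = 0.
Stack B, S = {4, 9}:
n : 0 1 2 3 4 5 6 7 8 9
G : 0 0 0 0 1 1 1 1 0 2
G_B(9) = 2.
Combined Grundy value = 0 ⊕ 2 = 2.

2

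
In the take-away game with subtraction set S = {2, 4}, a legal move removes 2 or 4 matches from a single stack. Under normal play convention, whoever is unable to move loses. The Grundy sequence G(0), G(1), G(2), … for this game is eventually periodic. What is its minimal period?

6

n :  0  1  2  3  4  5  6  7  8  9 10 11 12 13 14
G :  0  0  1  1  2  2  0  0  1  1  2  2  0  0  1
G(n+6) = G(n) holds for n = 0,…,3 (a full window of length max(S) = 4), so the sequence is purely periodic with period 6.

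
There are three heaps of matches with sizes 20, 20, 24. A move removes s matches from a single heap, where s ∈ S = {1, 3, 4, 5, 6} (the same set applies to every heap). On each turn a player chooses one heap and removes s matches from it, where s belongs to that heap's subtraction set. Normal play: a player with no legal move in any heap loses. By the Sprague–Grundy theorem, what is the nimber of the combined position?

2

All heaps use S = {1, 3, 4, 5, 6}:
n :  0  1  2  3  4  5  6  7  8  9 10 11 12 13 14 15 16 17 18 19 20 21 22 23 24
G :  0  1  0  1  2  3  2  3  4  0  1  0  1  2  3  2  3  4  0  1  0  1  2  3  2
Heap A: G(20) = 0.
Heap B: G(20) = 0.
Heap C: G(24) = 2.
Combined Grundy value = 0 ⊕ 0 ⊕ 2 = 2.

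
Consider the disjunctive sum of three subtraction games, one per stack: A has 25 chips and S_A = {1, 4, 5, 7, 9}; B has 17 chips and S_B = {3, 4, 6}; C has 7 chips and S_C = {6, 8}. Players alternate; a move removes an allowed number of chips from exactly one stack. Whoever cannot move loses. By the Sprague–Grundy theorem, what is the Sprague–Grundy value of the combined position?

Stack A, S = {1, 4, 5, 7, 9}:
G(0) = 0
G(1) = mex{0} = 1
G(2) = mex{1} = 0
G(3) = mex{0} = 1
G(4) = mex{1,0} = 2
G(5) = mex{2,1,0} = 3
G(6) = mex{3,0,1} = 2
G(7) = mex{2,1,0,0} = 3
G(8) = mex{3,2,1,1} = 0
G(9) = mex{0,3,2,0,0} = 1
G(10) = mex{1,2,3,1,1} = 0
G(11) = mex{0,3,2,2,0} = 1
G(12) = mex{1,0,3,3,1} = 2
G(13) = mex{2,1,0,2,2} = 3
G(14) = mex{3,0,1,3,3} = 2
G(15) = mex{2,1,0,0,2} = 3
G(16) = mex{3,2,1,1,3} = 0
G(17) = mex{0,3,2,0,0} = 1
G(18) = mex{1,2,3,1,1} = 0
G(19) = mex{0,3,2,2,0} = 1
G(20) = mex{1,0,3,3,1} = 2
G(21) = mex{2,1,0,2,2} = 3
G(22) = mex{3,0,1,3,3} = 2
G(23) = mex{2,1,0,0,2} = 3
G(24) = mex{3,2,1,1,3} = 0
G(25) = mex{0,3,2,0,0} = 1
G_A(25) = 1.
Stack B, S = {3, 4, 6}:
n :  0  1  2  3  4  5  6  7  8  9 10 11 12 13 14 15 16 17
G :  0  0  0  1  1  1  2  2  2  0  0  0  1  1  1  2  2  2
G_B(17) = 2.
Stack C, S = {6, 8}:
n : 0 1 2 3 4 5 6 7
G : 0 0 0 0 0 0 1 1
G_C(7) = 1.
Combined Grundy value = 1 ⊕ 2 ⊕ 1 = 2.

2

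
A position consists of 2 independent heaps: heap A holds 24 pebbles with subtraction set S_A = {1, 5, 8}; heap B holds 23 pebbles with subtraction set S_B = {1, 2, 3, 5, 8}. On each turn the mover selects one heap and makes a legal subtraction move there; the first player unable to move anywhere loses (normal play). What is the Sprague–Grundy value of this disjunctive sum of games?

Heap A, S = {1, 5, 8}:
G(0) = 0
G(1) = mex{0} = 1
G(2) = mex{1} = 0
G(3) = mex{0} = 1
G(4) = mex{1} = 0
G(5) = mex{0,0} = 1
G(6) = mex{1,1} = 0
G(7) = mex{0,0} = 1
G(8) = mex{1,1,0} = 2
G(9) = mex{2,0,1} = 3
G(10) = mex{3,1,0} = 2
G(11) = mex{2,0,1} = 3
G(12) = mex{3,1,0} = 2
G(13) = mex{2,2,1} = 0
G(14) = mex{0,3,0} = 1
G(15) = mex{1,2,1} = 0
G(16) = mex{0,3,2} = 1
G(17) = mex{1,2,3} = 0
G(18) = mex{0,0,2} = 1
G(19) = mex{1,1,3} = 0
G(20) = mex{0,0,2} = 1
G(21) = mex{1,1,0} = 2
G(22) = mex{2,0,1} = 3
G(23) = mex{3,1,0} = 2
G(24) = mex{2,0,1} = 3
G_A(24) = 3.
Heap B, S = {1, 2, 3, 5, 8}:
n :  0  1  2  3  4  5  6  7  8  9 10 11 12 13 14 15 16 17 18 19 20 21 22 23
G :  0  1  2  3  0  1  2  3  4  5  0  1  2  3  0  1  2  3  4  5  0  1  2  3
G_B(23) = 3.
Combined Grundy value = 3 ⊕ 3 = 0.

0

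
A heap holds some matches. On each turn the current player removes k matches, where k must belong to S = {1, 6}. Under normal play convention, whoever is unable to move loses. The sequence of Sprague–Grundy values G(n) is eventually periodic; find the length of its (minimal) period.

7

n :  0  1  2  3  4  5  6  7  8  9 10 11 12 13 14 15
G :  0  1  0  1  0  1  2  0  1  0  1  0  1  2  0  1
G(n+7) = G(n) holds for n = 0,…,5 (a full window of length max(S) = 6), so the sequence is purely periodic with period 7.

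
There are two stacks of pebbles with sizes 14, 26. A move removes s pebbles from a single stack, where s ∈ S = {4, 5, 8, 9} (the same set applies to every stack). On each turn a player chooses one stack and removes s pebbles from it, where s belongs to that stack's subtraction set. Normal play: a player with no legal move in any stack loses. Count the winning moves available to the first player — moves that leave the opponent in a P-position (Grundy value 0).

0

All stacks use S = {4, 5, 8, 9}:
n :  0  1  2  3  4  5  6  7  8  9 10 11 12 13 14 15 16 17 18 19 20 21 22 23 24 25 26
G :  0  0  0  0  1  1  1  1  2  2  2  2  3  0  0  0  0  1  1  1  1  2  2  2  2  3  0
Stack A: G(14) = 0.
Stack B: G(26) = 0.
Combined Grundy value = 0 ⊕ 0 = 0.
A winning move leaves total XOR = 0, i.e. changes one component's Grundy value g to g ⊕ X where X is the current total.
Stack A: target g' = 0⊕0 = 0, but every legal move changes the Grundy value (mex property), so 0 moves.
Stack B: target g' = 0⊕0 = 0, but every legal move changes the Grundy value (mex property), so 0 moves.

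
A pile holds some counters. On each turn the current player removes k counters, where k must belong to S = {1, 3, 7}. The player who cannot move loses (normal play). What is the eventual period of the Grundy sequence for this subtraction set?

n :  0  1  2  3  4  5  6  7  8  9 10 11 12 13 14
G :  0  1  0  1  0  1  0  1  0  1  0  1  0  1  0
G(n+2) = G(n) holds for n = 0,…,6 (a full window of length max(S) = 7), so the sequence is purely periodic with period 2.

2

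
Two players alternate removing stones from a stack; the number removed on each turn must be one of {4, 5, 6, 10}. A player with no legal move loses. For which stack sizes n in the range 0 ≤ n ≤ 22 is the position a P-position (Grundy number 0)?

n :  0  1  2  3  4  5  6  7  8  9 10 11 12 13 14 15 16 17 18 19 20 21 22
G :  0  0  0  0  1  1  1  1  2  2  2  2  3  3  0  0  0  0  1  1  1  1  2
P-positions are exactly the n with G(n) = 0.

0, 1, 2, 3, 14, 15, 16, 17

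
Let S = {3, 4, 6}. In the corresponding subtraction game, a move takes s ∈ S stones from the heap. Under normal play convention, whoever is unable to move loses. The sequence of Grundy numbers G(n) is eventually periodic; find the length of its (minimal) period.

9

n :  0  1  2  3  4  5  6  7  8  9 10 11 12 13 14 15 16 17 18 19
G :  0  0  0  1  1  1  2  2  2  0  0  0  1  1  1  2  2  2  0  0
G(n+9) = G(n) holds for n = 0,…,5 (a full window of length max(S) = 6), so the sequence is purely periodic with period 9.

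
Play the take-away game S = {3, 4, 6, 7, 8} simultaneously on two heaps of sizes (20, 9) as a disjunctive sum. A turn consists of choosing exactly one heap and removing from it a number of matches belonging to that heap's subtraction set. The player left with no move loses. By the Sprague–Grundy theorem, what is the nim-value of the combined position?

All heaps use S = {3, 4, 6, 7, 8}:
n :  0  1  2  3  4  5  6  7  8  9 10 11 12 13 14 15 16 17 18 19 20
G :  0  0  0  1  1  1  2  2  2  3  3  0  0  0  1  1  1  2  2  2  3
Heap A: G(20) = 3.
Heap B: G(9) = 3.
Combined Grundy value = 3 ⊕ 3 = 0.

0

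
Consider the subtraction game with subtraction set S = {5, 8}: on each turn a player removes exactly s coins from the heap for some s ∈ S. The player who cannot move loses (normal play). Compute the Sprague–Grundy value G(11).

2

G(0) = 0
G(1) = mex{} = 0
G(2) = mex{} = 0
G(3) = mex{} = 0
G(4) = mex{} = 0
G(5) = mex{0} = 1
G(6) = mex{0} = 1
G(7) = mex{0} = 1
G(8) = mex{0,0} = 1
G(9) = mex{0,0} = 1
G(10) = mex{1,0} = 2
G(11) = mex{1,0} = 2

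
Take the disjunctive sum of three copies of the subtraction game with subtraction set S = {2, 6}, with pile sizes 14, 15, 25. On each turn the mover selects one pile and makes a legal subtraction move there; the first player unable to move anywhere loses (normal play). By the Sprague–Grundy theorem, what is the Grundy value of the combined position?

All piles use S = {2, 6}:
G(0) = 0
G(1) = mex{} = 0
G(2) = mex{0} = 1
G(3) = mex{0} = 1
G(4) = mex{1} = 0
G(5) = mex{1} = 0
G(6) = mex{0,0} = 1
G(7) = mex{0,0} = 1
G(8) = mex{1,1} = 0
G(9) = mex{1,1} = 0
G(10) = mex{0,0} = 1
G(11) = mex{0,0} = 1
G(12) = mex{1,1} = 0
G(13) = mex{1,1} = 0
G(14) = mex{0,0} = 1
G(15) = mex{0,0} = 1
G(16) = mex{1,1} = 0
G(17) = mex{1,1} = 0
G(18) = mex{0,0} = 1
G(19) = mex{0,0} = 1
G(20) = mex{1,1} = 0
G(21) = mex{1,1} = 0
G(22) = mex{0,0} = 1
G(23) = mex{0,0} = 1
G(24) = mex{1,1} = 0
G(25) = mex{1,1} = 0
Pile A: G(14) = 1.
Pile B: G(15) = 1.
Pile C: G(25) = 0.
Combined Grundy value = 1 ⊕ 1 ⊕ 0 = 0.

0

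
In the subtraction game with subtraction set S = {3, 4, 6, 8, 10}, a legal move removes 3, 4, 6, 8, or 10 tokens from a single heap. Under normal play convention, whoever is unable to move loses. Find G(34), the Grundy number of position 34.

2

G(0) = 0
G(1) = mex{} = 0
G(2) = mex{} = 0
G(3) = mex{0} = 1
G(4) = mex{0,0} = 1
G(5) = mex{0,0} = 1
G(6) = mex{1,0,0} = 2
G(7) = mex{1,1,0} = 2
G(8) = mex{1,1,0,0} = 2
G(9) = mex{2,1,1,0} = 3
G(10) = mex{2,2,1,0,0} = 3
G(11) = mex{2,2,1,1,0} = 3
G(12) = mex{3,2,2,1,0} = 4
G(13) = mex{3,3,2,1,1} = 0
G(14) = mex{3,3,2,2,1} = 0
G(15) = mex{4,3,3,2,1} = 0
G(16) = mex{0,4,3,2,2} = 1
G(17) = mex{0,0,3,3,2} = 1
G(18) = mex{0,0,4,3,2} = 1
G(19) = mex{1,0,0,3,3} = 2
G(20) = mex{1,1,0,4,3} = 2
G(21) = mex{1,1,0,0,3} = 2
G(22) = mex{2,1,1,0,4} = 3
G(23) = mex{2,2,1,0,0} = 3
G(24) = mex{2,2,1,1,0} = 3
G(25) = mex{3,2,2,1,0} = 4
G(26) = mex{3,3,2,1,1} = 0
G(27) = mex{3,3,2,2,1} = 0
G(28) = mex{4,3,3,2,1} = 0
G(29) = mex{0,4,3,2,2} = 1
G(30) = mex{0,0,3,3,2} = 1
G(31) = mex{0,0,4,3,2} = 1
G(32) = mex{1,0,0,3,3} = 2
G(33) = mex{1,1,0,4,3} = 2
G(34) = mex{1,1,0,0,3} = 2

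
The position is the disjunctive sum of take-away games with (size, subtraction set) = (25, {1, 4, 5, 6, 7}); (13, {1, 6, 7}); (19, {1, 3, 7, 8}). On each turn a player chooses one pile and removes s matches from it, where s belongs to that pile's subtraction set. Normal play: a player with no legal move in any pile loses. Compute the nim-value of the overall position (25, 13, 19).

Pile A, S = {1, 4, 5, 6, 7}:
n :  0  1  2  3  4  5  6  7  8  9 10 11 12 13 14 15 16 17 18 19 20 21 22 23 24 25
G :  0  1  0  1  2  3  2  3  4  5  0  1  0  1  2  3  2  3  4  5  0  1  0  1  2  3
G_A(25) = 3.
Pile B, S = {1, 6, 7}:
G(0) = 0
G(1) = mex{0} = 1
G(2) = mex{1} = 0
G(3) = mex{0} = 1
G(4) = mex{1} = 0
G(5) = mex{0} = 1
G(6) = mex{1,0} = 2
G(7) = mex{2,1,0} = 3
G(8) = mex{3,0,1} = 2
G(9) = mex{2,1,0} = 3
G(10) = mex{3,0,1} = 2
G(11) = mex{2,1,0} = 3
G(12) = mex{3,2,1} = 0
G(13) = mex{0,3,2} = 1
G_B(13) = 1.
Pile C, S = {1, 3, 7, 8}:
n :  0  1  2  3  4  5  6  7  8  9 10 11 12 13 14 15 16 17 18 19
G :  0  1  0  1  0  1  0  1  2  3  2  3  2  3  2  0  1  0  1  0
G_C(19) = 0.
Combined Grundy value = 3 ⊕ 1 ⊕ 0 = 2.

2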